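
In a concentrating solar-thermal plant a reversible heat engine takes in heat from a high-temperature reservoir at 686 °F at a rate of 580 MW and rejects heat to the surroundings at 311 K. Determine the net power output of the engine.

Ẇ ≈ 296.6 MW

T_H = 686 °F → (686 − 32) × 5/9 = 363.33 °C = 636.48 K.
Carnot efficiency: η = 1 − T_C/T_H = 1 − 311.00/636.48 = 0.5114.
W = η·Q_H = 0.5114 × 580 = 296.6 MW.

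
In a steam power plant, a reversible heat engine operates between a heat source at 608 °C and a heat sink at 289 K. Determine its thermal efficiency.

η ≈ 0.6720

T_H = 608 °C → 608 + 273.15 = 881.15 K.
η_rev = 1 − T_C/T_H = 1 − 289.00/881.15 = 0.6720.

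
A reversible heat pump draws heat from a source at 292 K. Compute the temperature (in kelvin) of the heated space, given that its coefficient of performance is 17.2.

T_H ≈ 310 K

COP_HP = T_H/(T_H − T_C) ⇒ T_H = T_C·COP_HP/(COP_HP − 1) = 292.00 × 17.2/(17.2 − 1) = 310 K.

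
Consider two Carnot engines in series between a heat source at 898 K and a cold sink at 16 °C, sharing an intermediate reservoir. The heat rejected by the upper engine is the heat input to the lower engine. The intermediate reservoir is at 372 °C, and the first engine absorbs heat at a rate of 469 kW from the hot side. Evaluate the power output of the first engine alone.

Ẇ₁ ≈ 132 kW

T_C = 16 °C → 16 + 273.15 = 289.15 K.
T_m = 372 °C → 372 + 273.15 = 645.15 K.
First-stage efficiency η₁ = 1 − T_m/T_H = 1 − 645.15/898.00 = 0.2816.
W₁ = η₁·Q_H = 0.2816 × 469 = 132 kW.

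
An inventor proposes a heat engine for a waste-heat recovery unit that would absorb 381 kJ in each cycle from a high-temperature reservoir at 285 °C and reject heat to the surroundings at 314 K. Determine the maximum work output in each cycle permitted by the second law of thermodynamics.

T_H = 285 °C → 285 + 273.15 = 558.15 K.
The upper bound on efficiency is η_max = 1 − T_C/T_H = 1 − 314.00/558.15 = 0.4374.
W_max = η_max · Q_H = 0.4374 × 381 = 167 kJ.

W_max ≈ 167 kJ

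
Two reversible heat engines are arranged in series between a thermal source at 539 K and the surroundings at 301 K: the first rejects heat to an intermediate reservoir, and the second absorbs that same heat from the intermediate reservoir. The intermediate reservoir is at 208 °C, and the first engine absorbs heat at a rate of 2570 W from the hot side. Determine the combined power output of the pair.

Ẇ_total ≈ 1130 W

Two reversible stages in series are equivalent to a single Carnot engine between T_H and T_C, so η_total = 1 − T_C/T_H = 1 − 301.00/539.00 = 0.4416.
W_total = η_total · Q_H = 0.4416 × 2570 = 1130 W.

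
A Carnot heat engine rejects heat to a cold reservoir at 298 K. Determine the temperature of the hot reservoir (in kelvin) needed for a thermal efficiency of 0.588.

From η = 1 − T_C/T_H, solving for T_H gives T_H = T_C/(1 − η) = 298.00/(1 − 0.588) = 723 K.

T_H ≈ 723 K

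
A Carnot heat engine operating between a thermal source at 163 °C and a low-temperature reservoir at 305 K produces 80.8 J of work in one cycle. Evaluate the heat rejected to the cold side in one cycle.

T_H = 163 °C → 163 + 273.15 = 436.15 K.
For a reversible engine, η = 1 − T_C/T_H = 1 − 305.00/436.15 = 0.3007.
Since Q_C/Q_H = T_C/T_H and Q_H = W/η, Q_C = W·T_C/(T_H − T_C) = 80.8 × 305.00/131.15 = 187.9 J.

Q_C ≈ 187.9 J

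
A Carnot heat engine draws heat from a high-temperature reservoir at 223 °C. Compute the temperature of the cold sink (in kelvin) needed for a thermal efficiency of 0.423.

T_H = 223 °C → 223 + 273.15 = 496.15 K.
From η = 1 − T_C/T_H, T_C = T_H·(1 − η) = 496.15 × (1 − 0.423) = 286 K.

T_C ≈ 286 K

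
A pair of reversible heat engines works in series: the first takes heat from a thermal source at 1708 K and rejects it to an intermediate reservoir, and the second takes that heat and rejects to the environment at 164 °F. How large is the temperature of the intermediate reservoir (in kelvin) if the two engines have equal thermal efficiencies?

T_C = 164 °F → (164 − 32) × 5/9 = 73.33 °C = 346.48 K.
Equal efficiencies require 1 − T_m/T_H = 1 − T_C/T_m, i.e. T_m/T_H = T_C/T_m, so T_m = √(T_H·T_C) = √(1708.00 × 346.48) = 769.3 K.

T_m ≈ 769.3 K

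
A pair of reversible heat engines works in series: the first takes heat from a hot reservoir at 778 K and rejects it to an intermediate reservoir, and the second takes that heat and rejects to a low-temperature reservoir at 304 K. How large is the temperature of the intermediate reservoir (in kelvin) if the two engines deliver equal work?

T_m ≈ 541 K

For reversible stages Q_m = Q_H·(T_m/T_H). Setting W₁ = Q_H(1 − T_m/T_H) equal to W₂ = Q_m(1 − T_C/T_m) = Q_H·(T_m − T_C)/T_H gives T_H − T_m = T_m − T_C, so T_m = (T_H + T_C)/2 = (778.00 + 304.00)/2 = 541 K.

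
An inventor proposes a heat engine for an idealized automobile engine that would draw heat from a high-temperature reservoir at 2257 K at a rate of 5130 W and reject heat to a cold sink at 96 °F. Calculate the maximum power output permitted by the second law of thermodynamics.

T_C = 96 °F → (96 − 32) × 5/9 = 35.56 °C = 308.71 K.
By the Carnot theorem, η_max = 1 − T_C/T_H = 1 − 308.71/2257.00 = 0.8632.
W_max = η_max · Q_H = 0.8632 × 5130 = 4430 W.

Ẇ_max ≈ 4430 W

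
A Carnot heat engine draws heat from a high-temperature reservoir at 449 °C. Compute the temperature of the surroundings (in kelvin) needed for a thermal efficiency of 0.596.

T_H = 449 °C → 449 + 273.15 = 722.15 K.
From η = 1 − T_C/T_H, T_C = T_H·(1 − η) = 722.15 × (1 − 0.596) = 292 K.

T_C ≈ 292 K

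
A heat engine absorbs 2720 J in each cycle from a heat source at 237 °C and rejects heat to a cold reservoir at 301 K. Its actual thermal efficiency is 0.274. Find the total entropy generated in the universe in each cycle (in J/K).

ΔS_univ ≈ 1.23 J/K

T_H = 237 °C → 237 + 273.15 = 510.15 K.
W = η·Q_H = 0.274 × 2720 = 745.3 J, so Q_C = Q_H − W = 1975 J.
The hot reservoir loses entropy Q_H/T_H = 2720/510.15 = 5.332 J/K; the cold reservoir gains Q_C/T_C = 1975/301.00 = 6.561 J/K.
ΔS_univ = −Q_H/T_H + Q_C/T_C = 1.23 J/K (> 0, since η = 0.274 < η_Carnot = 0.410).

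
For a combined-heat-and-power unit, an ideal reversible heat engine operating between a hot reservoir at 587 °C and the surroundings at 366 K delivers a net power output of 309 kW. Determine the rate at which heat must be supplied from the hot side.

Q̇_H ≈ 537.9 kW

T_H = 587 °C → 587 + 273.15 = 860.15 K.
Carnot efficiency: η = 1 − T_C/T_H = 1 − 366.00/860.15 = 0.5745.
Q_H = W/η = 309/0.5745 = 537.9 kW.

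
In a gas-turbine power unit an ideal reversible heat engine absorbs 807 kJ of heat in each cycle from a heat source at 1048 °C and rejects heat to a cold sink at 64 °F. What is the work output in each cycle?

W ≈ 629.3 kJ

T_H = 1048 °C → 1048 + 273.15 = 1321.15 K.
T_C = 64 °F → (64 − 32) × 5/9 = 17.78 °C = 290.93 K.
Since the cycle is reversible, η = 1 − T_C/T_H = 1 − 290.93/1321.15 = 0.7798.
W = η·Q_H = 0.7798 × 807 = 629.3 kJ.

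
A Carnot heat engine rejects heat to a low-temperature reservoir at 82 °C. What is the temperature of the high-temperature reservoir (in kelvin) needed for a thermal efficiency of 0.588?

T_H ≈ 862.0 K

T_C = 82 °C → 82 + 273.15 = 355.15 K.
From η = 1 − T_C/T_H, solving for T_H gives T_H = T_C/(1 − η) = 355.15/(1 − 0.588) = 862.0 K.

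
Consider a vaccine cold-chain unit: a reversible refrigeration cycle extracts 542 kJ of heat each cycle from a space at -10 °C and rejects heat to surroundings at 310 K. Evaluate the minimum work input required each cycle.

W_in ≈ 96.5 kJ

T_C = -10 °C → -10 + 273.15 = 263.15 K.
COP_R = T_C/(T_H − T_C) = 263.15/46.85 = 5.6169.
W = Q_C/COP_R = 542/5.6169 = 96.5 kJ.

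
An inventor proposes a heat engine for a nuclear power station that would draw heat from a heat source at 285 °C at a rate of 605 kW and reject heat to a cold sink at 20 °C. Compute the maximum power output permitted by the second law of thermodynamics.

T_H = 285 °C → 285 + 273.15 = 558.15 K.
T_C = 20 °C → 20 + 273.15 = 293.15 K.
The upper bound on efficiency is η_max = 1 − T_C/T_H = 1 − 293.15/558.15 = 0.4748.
W_max = η_max · Q_H = 0.4748 × 605 = 287.2 kW.

Ẇ_max ≈ 287.2 kW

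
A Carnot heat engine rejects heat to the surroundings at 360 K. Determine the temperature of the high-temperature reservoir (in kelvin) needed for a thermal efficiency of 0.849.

From η = 1 − T_C/T_H, solving for T_H gives T_H = T_C/(1 − η) = 360.00/(1 − 0.849) = 2384 K.

T_H ≈ 2384 K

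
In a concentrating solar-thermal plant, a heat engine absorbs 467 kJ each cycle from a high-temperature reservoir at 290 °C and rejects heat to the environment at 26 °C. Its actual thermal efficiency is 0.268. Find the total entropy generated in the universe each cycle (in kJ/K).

ΔS_univ ≈ 0.313 kJ/K

T_H = 290 °C → 290 + 273.15 = 563.15 K.
T_C = 26 °C → 26 + 273.15 = 299.15 K.
W = η·Q_H = 0.268 × 467 = 125.2 kJ, so Q_C = Q_H − W = 341.8 kJ.
The hot reservoir loses entropy Q_H/T_H = 467/563.15 = 0.8293 kJ/K; the cold reservoir gains Q_C/T_C = 341.8/299.15 = 1.143 kJ/K.
ΔS_univ = −Q_H/T_H + Q_C/T_C = 0.313 kJ/K (> 0, since η = 0.268 < η_Carnot = 0.469).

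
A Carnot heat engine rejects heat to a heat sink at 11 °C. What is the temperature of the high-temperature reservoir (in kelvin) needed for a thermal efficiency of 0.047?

T_H ≈ 298 K

T_C = 11 °C → 11 + 273.15 = 284.15 K.
From η = 1 − T_C/T_H, solving for T_H gives T_H = T_C/(1 − η) = 284.15/(1 − 0.047) = 298 K.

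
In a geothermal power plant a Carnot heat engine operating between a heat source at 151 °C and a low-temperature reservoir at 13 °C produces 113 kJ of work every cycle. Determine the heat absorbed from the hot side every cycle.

T_H = 151 °C → 151 + 273.15 = 424.15 K.
T_C = 13 °C → 13 + 273.15 = 286.15 K.
For a reversible engine, η = 1 − T_C/T_H = 1 − 286.15/424.15 = 0.3254.
Q_H = W/η = 113/0.3254 = 347 kJ.

Q_H ≈ 347 kJ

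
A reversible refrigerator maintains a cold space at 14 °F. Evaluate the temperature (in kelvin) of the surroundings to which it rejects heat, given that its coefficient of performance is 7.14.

T_C = 14 °F → (14 − 32) × 5/9 = -10.00 °C = 263.15 K.
COP_R = T_C/(T_H − T_C) ⇒ T_H = T_C·(1 + 1/COP_R) = 263.15 × (1 + 1/7.14) = 300 K.

T_H ≈ 300 K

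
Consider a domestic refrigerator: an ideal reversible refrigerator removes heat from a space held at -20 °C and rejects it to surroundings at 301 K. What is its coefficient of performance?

T_C = -20 °C → -20 + 273.15 = 253.15 K.
COP_R = T_C/(T_H − T_C) = 253.15/(301.00 − 253.15) = 5.29.

COP_R ≈ 5.29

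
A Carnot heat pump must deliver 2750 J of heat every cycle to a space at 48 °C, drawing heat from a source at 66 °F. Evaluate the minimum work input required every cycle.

T_H = 48 °C → 48 + 273.15 = 321.15 K.
T_C = 66 °F → (66 − 32) × 5/9 = 18.89 °C = 292.04 K.
For a reversible heat pump, COP_HP = T_H/(T_H − T_C) = 321.15/29.11 = 11.0319.
W = Q_H/COP_HP = 2750/11.0319 = 249 J.

W_in ≈ 249 J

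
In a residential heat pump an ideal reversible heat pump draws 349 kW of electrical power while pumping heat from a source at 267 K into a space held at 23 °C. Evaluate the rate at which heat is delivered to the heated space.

T_H = 23 °C → 23 + 273.15 = 296.15 K.
For a reversible heat pump, COP_HP = T_H/(T_H − T_C) = 296.15/29.15 = 10.1595.
Q_H = COP_HP · W = 10.1595 × 349 = 3550 kW.

Q̇_H ≈ 3550 kW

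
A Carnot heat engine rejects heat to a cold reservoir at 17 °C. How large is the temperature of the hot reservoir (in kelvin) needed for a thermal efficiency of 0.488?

T_C = 17 °C → 17 + 273.15 = 290.15 K.
From η = 1 − T_C/T_H, solving for T_H gives T_H = T_C/(1 − η) = 290.15/(1 − 0.488) = 566.7 K.

T_H ≈ 566.7 K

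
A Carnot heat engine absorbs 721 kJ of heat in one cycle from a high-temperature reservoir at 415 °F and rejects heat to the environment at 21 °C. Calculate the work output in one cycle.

W ≈ 285 kJ

T_H = 415 °F → (415 − 32) × 5/9 = 212.78 °C = 485.93 K.
T_C = 21 °C → 21 + 273.15 = 294.15 K.
η_rev = 1 − T_C/T_H = 1 − 294.15/485.93 = 0.3947.
W = η·Q_H = 0.3947 × 721 = 285 kJ.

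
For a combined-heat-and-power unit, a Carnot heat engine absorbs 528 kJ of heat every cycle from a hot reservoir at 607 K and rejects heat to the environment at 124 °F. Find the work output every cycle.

T_C = 124 °F → (124 − 32) × 5/9 = 51.11 °C = 324.26 K.
Carnot efficiency: η = 1 − T_C/T_H = 1 − 324.26/607.00 = 0.4658.
W = η·Q_H = 0.4658 × 528 = 246 kJ.

W ≈ 246 kJ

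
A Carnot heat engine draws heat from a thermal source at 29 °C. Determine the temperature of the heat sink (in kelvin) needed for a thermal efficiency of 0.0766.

T_C ≈ 279 K

T_H = 29 °C → 29 + 273.15 = 302.15 K.
From η = 1 − T_C/T_H, T_C = T_H·(1 − η) = 302.15 × (1 − 0.0766) = 279 K.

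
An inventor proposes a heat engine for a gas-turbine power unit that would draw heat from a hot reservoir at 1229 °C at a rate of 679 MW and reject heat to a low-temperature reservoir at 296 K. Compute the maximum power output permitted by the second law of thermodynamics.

T_H = 1229 °C → 1229 + 273.15 = 1502.15 K.
By the Carnot theorem, η_max = 1 − T_C/T_H = 1 − 296.00/1502.15 = 0.8029.
W_max = η_max · Q_H = 0.8029 × 679 = 545 MW.

Ẇ_max ≈ 545 MW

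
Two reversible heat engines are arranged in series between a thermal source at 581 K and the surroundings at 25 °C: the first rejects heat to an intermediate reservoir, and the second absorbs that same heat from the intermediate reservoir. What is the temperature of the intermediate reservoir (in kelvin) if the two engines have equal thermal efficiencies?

T_C = 25 °C → 25 + 273.15 = 298.15 K.
Equal efficiencies require 1 − T_m/T_H = 1 − T_C/T_m, i.e. T_m/T_H = T_C/T_m, so T_m = √(T_H·T_C) = √(581.00 × 298.15) = 416 K.

T_m ≈ 416 K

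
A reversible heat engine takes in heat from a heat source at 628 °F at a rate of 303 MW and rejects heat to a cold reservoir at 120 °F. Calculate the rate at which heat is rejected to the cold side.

Q̇_C ≈ 161.5 MW

T_H = 628 °F → (628 − 32) × 5/9 = 331.11 °C = 604.26 K.
T_C = 120 °F → (120 − 32) × 5/9 = 48.89 °C = 322.04 K.
The Carnot efficiency is η = 1 − T_C/T_H = 1 − 322.04/604.26 = 0.4671.
For a reversible cycle Q_C/Q_H = T_C/T_H, so Q_C = 303 × 322.04/604.26 = 161.5 MW.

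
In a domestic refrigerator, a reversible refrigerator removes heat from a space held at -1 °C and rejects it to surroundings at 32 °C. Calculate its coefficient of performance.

T_H = 32 °C → 32 + 273.15 = 305.15 K.
T_C = -1 °C → -1 + 273.15 = 272.15 K.
The reversible coefficient of performance is COP_R = T_C/(T_H − T_C) = 272.15/(305.15 − 272.15) = 8.247.

COP_R ≈ 8.247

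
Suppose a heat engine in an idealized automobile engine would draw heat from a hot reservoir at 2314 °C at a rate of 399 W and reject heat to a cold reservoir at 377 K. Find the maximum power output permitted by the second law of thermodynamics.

Ẇ_max ≈ 341 W

T_H = 2314 °C → 2314 + 273.15 = 2587.15 K.
The second-law ceiling is the Carnot efficiency, η_max = 1 − T_C/T_H = 1 − 377.00/2587.15 = 0.8543.
W_max = η_max · Q_H = 0.8543 × 399 = 341 W.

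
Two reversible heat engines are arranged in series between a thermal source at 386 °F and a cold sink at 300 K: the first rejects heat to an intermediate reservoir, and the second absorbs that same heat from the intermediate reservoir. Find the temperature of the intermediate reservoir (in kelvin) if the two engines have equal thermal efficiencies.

T_H = 386 °F → (386 − 32) × 5/9 = 196.67 °C = 469.82 K.
Equal efficiencies require 1 − T_m/T_H = 1 − T_C/T_m, i.e. T_m/T_H = T_C/T_m, so T_m = √(T_H·T_C) = √(469.82 × 300.00) = 375 K.

T_m ≈ 375 K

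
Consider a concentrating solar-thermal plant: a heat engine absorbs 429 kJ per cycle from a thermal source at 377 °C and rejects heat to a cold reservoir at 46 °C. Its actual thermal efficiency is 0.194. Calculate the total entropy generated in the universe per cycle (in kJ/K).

ΔS_univ ≈ 0.4236 kJ/K

T_H = 377 °C → 377 + 273.15 = 650.15 K.
T_C = 46 °C → 46 + 273.15 = 319.15 K.
W = η·Q_H = 0.194 × 429 = 83.23 kJ, so Q_C = Q_H − W = 345.8 kJ.
Reservoir entropy changes: ΔS_H = −Q_H/T_H = −429/650.15 = -0.6598 kJ/K and ΔS_C = +Q_C/T_C = 345.8/319.15 = 1.083 kJ/K.
ΔS_univ = −Q_H/T_H + Q_C/T_C = 0.4236 kJ/K (> 0, since η = 0.194 < η_Carnot = 0.509).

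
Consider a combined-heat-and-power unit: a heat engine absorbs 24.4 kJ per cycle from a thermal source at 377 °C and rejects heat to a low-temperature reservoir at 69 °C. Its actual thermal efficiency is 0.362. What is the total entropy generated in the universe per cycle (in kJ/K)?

T_H = 377 °C → 377 + 273.15 = 650.15 K.
T_C = 69 °C → 69 + 273.15 = 342.15 K.
W = η·Q_H = 0.362 × 24.4 = 8.833 kJ, so Q_C = Q_H − W = 15.57 kJ.
The hot reservoir loses entropy Q_H/T_H = 24.4/650.15 = 0.03753 kJ/K; the cold reservoir gains Q_C/T_C = 15.57/342.15 = 0.04550 kJ/K.
ΔS_univ = −Q_H/T_H + Q_C/T_C = 0.007968 kJ/K (> 0, since η = 0.362 < η_Carnot = 0.474).

ΔS_univ ≈ 0.007968 kJ/K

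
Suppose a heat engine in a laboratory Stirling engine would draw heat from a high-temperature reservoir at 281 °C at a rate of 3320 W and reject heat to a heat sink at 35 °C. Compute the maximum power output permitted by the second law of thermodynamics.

Ẇ_max ≈ 1474 W

T_H = 281 °C → 281 + 273.15 = 554.15 K.
T_C = 35 °C → 35 + 273.15 = 308.15 K.
The upper bound on efficiency is η_max = 1 − T_C/T_H = 1 − 308.15/554.15 = 0.4439.
W_max = η_max · Q_H = 0.4439 × 3320 = 1474 W.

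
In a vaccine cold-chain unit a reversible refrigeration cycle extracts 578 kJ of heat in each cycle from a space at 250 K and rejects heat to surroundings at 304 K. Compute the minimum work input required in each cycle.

W_in ≈ 124.8 kJ

Carnot COP: COP_R = T_C/(T_H − T_C) = 250.00/54.00 = 4.6296.
W = Q_C/COP_R = 578/4.6296 = 124.8 kJ.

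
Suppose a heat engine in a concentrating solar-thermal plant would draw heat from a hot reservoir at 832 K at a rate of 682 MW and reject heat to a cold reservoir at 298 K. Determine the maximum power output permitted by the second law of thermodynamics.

Ẇ_max ≈ 438 MW

The second-law ceiling is the Carnot efficiency, η_max = 1 − T_C/T_H = 1 − 298.00/832.00 = 0.6418.
W_max = η_max · Q_H = 0.6418 × 682 = 438 MW.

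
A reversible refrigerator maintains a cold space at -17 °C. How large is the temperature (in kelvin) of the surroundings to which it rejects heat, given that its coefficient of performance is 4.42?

T_H ≈ 314 K

T_C = -17 °C → -17 + 273.15 = 256.15 K.
COP_R = T_C/(T_H − T_C) ⇒ T_H = T_C·(1 + 1/COP_R) = 256.15 × (1 + 1/4.42) = 314 K.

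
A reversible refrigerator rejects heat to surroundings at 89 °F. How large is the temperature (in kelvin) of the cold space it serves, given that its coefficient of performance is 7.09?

T_C ≈ 267.1 K

T_H = 89 °F → (89 − 32) × 5/9 = 31.67 °C = 304.82 K.
COP_R = T_C/(T_H − T_C) ⇒ T_C = T_H·COP_R/(1 + COP_R) = 304.82 × 7.09/(1 + 7.09) = 267.1 K.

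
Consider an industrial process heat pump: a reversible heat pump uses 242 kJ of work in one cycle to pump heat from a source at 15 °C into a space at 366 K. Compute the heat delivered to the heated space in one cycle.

Q_H ≈ 1140 kJ

T_C = 15 °C → 15 + 273.15 = 288.15 K.
COP_HP = T_H/(T_H − T_C) = 366.00/77.85 = 4.7013.
Q_H = COP_HP · W = 4.7013 × 242 = 1140 kJ.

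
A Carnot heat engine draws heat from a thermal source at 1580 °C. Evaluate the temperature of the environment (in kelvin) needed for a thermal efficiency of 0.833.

T_C ≈ 309.5 K

T_H = 1580 °C → 1580 + 273.15 = 1853.15 K.
From η = 1 − T_C/T_H, T_C = T_H·(1 − η) = 1853.15 × (1 − 0.833) = 309.5 K.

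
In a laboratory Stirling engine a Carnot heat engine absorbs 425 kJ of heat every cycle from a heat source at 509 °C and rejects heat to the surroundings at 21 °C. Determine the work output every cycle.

T_H = 509 °C → 509 + 273.15 = 782.15 K.
T_C = 21 °C → 21 + 273.15 = 294.15 K.
For a reversible engine, η = 1 − T_C/T_H = 1 − 294.15/782.15 = 0.6239.
W = η·Q_H = 0.6239 × 425 = 265 kJ.

W ≈ 265 kJ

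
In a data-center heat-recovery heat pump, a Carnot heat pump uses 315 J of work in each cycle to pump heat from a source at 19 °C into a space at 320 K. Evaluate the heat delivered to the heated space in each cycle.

T_C = 19 °C → 19 + 273.15 = 292.15 K.
Reversible heating COP: COP_HP = T_H/(T_H − T_C) = 320.00/27.85 = 11.4901.
Q_H = COP_HP · W = 11.4901 × 315 = 3619 J.

Q_H ≈ 3619 J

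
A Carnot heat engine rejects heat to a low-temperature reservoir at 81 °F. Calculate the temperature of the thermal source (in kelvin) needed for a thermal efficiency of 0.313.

T_C = 81 °F → (81 − 32) × 5/9 = 27.22 °C = 300.37 K.
From η = 1 − T_C/T_H, solving for T_H gives T_H = T_C/(1 − η) = 300.37/(1 − 0.313) = 437 K.

T_H ≈ 437 K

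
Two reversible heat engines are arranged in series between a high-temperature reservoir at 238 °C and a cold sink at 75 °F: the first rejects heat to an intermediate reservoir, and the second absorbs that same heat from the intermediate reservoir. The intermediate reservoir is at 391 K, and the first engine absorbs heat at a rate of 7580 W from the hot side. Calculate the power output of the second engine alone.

Ẇ₂ ≈ 1390 W

T_H = 238 °C → 238 + 273.15 = 511.15 K.
T_C = 75 °F → (75 − 32) × 5/9 = 23.89 °C = 297.04 K.
Heat entering the second stage: Q_m = Q_H·(T_m/T_H) = 7580 × 391.00/511.15 = 5800 W.
Second-stage efficiency η₂ = 1 − T_C/T_m = 1 − 297.04/391.00 = 0.2403, so W₂ = η₂·Q_m = 1390 W.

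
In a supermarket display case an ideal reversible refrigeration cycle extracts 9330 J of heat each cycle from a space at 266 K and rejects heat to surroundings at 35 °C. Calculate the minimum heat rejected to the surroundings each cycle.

Q_H ≈ 10800 J

T_H = 35 °C → 35 + 273.15 = 308.15 K.
For a reversible cycle Q_H/Q_C = T_H/T_C, so Q_H = Q_C·T_H/T_C = 9330 × 308.15/266.00 = 10800 J.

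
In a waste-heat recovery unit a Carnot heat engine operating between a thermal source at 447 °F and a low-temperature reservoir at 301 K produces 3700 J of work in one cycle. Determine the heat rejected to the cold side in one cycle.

Q_C ≈ 5494 J

T_H = 447 °F → (447 − 32) × 5/9 = 230.56 °C = 503.71 K.
η_rev = 1 − T_C/T_H = 1 − 301.00/503.71 = 0.4024.
Since Q_C/Q_H = T_C/T_H and Q_H = W/η, Q_C = W·T_C/(T_H − T_C) = 3700 × 301.00/202.71 = 5494 J.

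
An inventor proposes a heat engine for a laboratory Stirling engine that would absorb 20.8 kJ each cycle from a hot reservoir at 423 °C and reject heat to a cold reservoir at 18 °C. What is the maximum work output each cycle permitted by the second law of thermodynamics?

T_H = 423 °C → 423 + 273.15 = 696.15 K.
T_C = 18 °C → 18 + 273.15 = 291.15 K.
The second-law ceiling is the Carnot efficiency, η_max = 1 − T_C/T_H = 1 − 291.15/696.15 = 0.5818.
W_max = η_max · Q_H = 0.5818 × 20.8 = 12.10 kJ.

W_max ≈ 12.10 kJ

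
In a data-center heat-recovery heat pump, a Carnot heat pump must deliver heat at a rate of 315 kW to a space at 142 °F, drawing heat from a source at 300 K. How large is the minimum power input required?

Ẇ_in ≈ 32.3 kW

T_H = 142 °F → (142 − 32) × 5/9 = 61.11 °C = 334.26 K.
For a reversible heat pump, COP_HP = T_H/(T_H − T_C) = 334.26/34.26 = 9.7563.
W = Q_H/COP_HP = 315/9.7563 = 32.3 kW.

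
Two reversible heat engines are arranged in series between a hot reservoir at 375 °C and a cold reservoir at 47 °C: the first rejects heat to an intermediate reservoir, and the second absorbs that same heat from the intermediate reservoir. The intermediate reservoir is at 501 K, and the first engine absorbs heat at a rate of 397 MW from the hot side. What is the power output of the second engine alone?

T_H = 375 °C → 375 + 273.15 = 648.15 K.
T_C = 47 °C → 47 + 273.15 = 320.15 K.
Heat entering the second stage: Q_m = Q_H·(T_m/T_H) = 397 × 501.00/648.15 = 307 MW.
Second-stage efficiency η₂ = 1 − T_C/T_m = 1 − 320.15/501.00 = 0.3610, so W₂ = η₂·Q_m = 111 MW.

Ẇ₂ ≈ 111 MW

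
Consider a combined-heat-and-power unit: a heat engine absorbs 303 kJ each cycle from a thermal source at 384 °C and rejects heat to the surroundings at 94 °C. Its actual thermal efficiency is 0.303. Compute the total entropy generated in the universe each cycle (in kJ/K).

T_H = 384 °C → 384 + 273.15 = 657.15 K.
T_C = 94 °C → 94 + 273.15 = 367.15 K.
W = η·Q_H = 0.303 × 303 = 91.81 kJ, so Q_C = Q_H − W = 211.2 kJ.
Entropy balance on the reservoirs: −Q_H/T_H = -0.4611 kJ/K, +Q_C/T_C = 0.5752 kJ/K.
ΔS_univ = −Q_H/T_H + Q_C/T_C = 0.114 kJ/K (> 0, since η = 0.303 < η_Carnot = 0.441).

ΔS_univ ≈ 0.114 kJ/K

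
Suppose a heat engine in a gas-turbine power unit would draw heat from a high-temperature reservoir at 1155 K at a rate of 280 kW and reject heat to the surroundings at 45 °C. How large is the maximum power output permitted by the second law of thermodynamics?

Ẇ_max ≈ 202.9 kW

T_C = 45 °C → 45 + 273.15 = 318.15 K.
The upper bound on efficiency is η_max = 1 − T_C/T_H = 1 − 318.15/1155.00 = 0.7245.
W_max = η_max · Q_H = 0.7245 × 280 = 202.9 kW.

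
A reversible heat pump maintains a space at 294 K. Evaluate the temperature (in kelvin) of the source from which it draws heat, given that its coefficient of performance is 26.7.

COP_HP = T_H/(T_H − T_C) ⇒ T_C = T_H·(COP_HP − 1)/COP_HP = 294.00 × (26.7 − 1)/26.7 = 283 K.

T_C ≈ 283 K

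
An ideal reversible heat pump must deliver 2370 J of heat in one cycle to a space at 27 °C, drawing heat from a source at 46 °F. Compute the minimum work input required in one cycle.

T_H = 27 °C → 27 + 273.15 = 300.15 K.
T_C = 46 °F → (46 − 32) × 5/9 = 7.78 °C = 280.93 K.
Reversible heating COP: COP_HP = T_H/(T_H − T_C) = 300.15/19.22 = 15.6147.
W = Q_H/COP_HP = 2370/15.6147 = 152 J.

W_in ≈ 152 J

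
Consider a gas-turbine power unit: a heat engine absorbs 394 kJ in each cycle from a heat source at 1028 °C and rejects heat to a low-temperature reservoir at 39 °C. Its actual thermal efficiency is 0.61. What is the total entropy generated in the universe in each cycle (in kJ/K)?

ΔS_univ ≈ 0.189 kJ/K

T_H = 1028 °C → 1028 + 273.15 = 1301.15 K.
T_C = 39 °C → 39 + 273.15 = 312.15 K.
W = η·Q_H = 0.61 × 394 = 240.3 kJ, so Q_C = Q_H − W = 153.7 kJ.
Entropy balance on the reservoirs: −Q_H/T_H = -0.3028 kJ/K, +Q_C/T_C = 0.4923 kJ/K.
ΔS_univ = −Q_H/T_H + Q_C/T_C = 0.189 kJ/K (> 0, since η = 0.61 < η_Carnot = 0.760).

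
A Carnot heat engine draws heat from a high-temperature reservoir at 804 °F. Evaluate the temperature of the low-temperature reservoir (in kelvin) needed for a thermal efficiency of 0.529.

T_C ≈ 330.7 K

T_H = 804 °F → (804 − 32) × 5/9 = 428.89 °C = 702.04 K.
From η = 1 − T_C/T_H, T_C = T_H·(1 − η) = 702.04 × (1 − 0.529) = 330.7 K.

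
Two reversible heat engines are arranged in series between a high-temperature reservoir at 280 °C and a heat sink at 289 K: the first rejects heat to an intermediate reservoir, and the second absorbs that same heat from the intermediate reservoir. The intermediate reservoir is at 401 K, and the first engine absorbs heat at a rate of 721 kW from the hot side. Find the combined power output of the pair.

T_H = 280 °C → 280 + 273.15 = 553.15 K.
Two reversible stages in series are equivalent to a single Carnot engine between T_H and T_C, so η_total = 1 − T_C/T_H = 1 − 289.00/553.15 = 0.4775.
W_total = η_total · Q_H = 0.4775 × 721 = 344.3 kW.

Ẇ_total ≈ 344.3 kW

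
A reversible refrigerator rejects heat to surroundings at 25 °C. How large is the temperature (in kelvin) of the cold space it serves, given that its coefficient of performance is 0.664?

T_H = 25 °C → 25 + 273.15 = 298.15 K.
COP_R = T_C/(T_H − T_C) ⇒ T_C = T_H·COP_R/(1 + COP_R) = 298.15 × 0.664/(1 + 0.664) = 119 K.

T_C ≈ 119 K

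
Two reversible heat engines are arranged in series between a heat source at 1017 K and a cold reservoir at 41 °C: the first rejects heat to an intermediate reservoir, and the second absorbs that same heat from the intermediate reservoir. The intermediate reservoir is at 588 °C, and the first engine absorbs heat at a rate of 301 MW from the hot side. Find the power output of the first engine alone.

T_C = 41 °C → 41 + 273.15 = 314.15 K.
T_m = 588 °C → 588 + 273.15 = 861.15 K.
First-stage efficiency η₁ = 1 − T_m/T_H = 1 − 861.15/1017.00 = 0.1532.
W₁ = η₁·Q_H = 0.1532 × 301 = 46.1 MW.

Ẇ₁ ≈ 46.1 MW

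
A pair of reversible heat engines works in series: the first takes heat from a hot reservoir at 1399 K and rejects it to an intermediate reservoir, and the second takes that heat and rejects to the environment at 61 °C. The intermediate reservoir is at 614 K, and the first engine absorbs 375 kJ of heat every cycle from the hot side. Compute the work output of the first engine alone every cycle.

W₁ ≈ 210.4 kJ

T_C = 61 °C → 61 + 273.15 = 334.15 K.
First-stage efficiency η₁ = 1 − T_m/T_H = 1 − 614.00/1399.00 = 0.5611.
W₁ = η₁·Q_H = 0.5611 × 375 = 210.4 kJ.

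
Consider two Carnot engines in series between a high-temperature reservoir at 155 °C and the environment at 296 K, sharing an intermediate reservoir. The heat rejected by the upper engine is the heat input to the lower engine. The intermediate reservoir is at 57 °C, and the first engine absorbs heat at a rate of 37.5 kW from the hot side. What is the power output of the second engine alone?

Ẇ₂ ≈ 2.991 kW

T_H = 155 °C → 155 + 273.15 = 428.15 K.
T_m = 57 °C → 57 + 273.15 = 330.15 K.
Heat entering the second stage: Q_m = Q_H·(T_m/T_H) = 37.5 × 330.15/428.15 = 28.92 kW.
Second-stage efficiency η₂ = 1 − T_C/T_m = 1 − 296.00/330.15 = 0.1034, so W₂ = η₂·Q_m = 2.991 kW.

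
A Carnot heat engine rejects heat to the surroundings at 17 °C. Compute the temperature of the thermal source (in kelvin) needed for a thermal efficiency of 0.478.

T_H ≈ 555.8 K

T_C = 17 °C → 17 + 273.15 = 290.15 K.
From η = 1 − T_C/T_H, solving for T_H gives T_H = T_C/(1 − η) = 290.15/(1 − 0.478) = 555.8 K.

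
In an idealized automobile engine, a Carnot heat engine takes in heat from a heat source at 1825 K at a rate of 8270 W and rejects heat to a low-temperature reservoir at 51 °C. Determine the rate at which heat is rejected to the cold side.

Q̇_C ≈ 1470 W

T_C = 51 °C → 51 + 273.15 = 324.15 K.
For a reversible engine, η = 1 − T_C/T_H = 1 − 324.15/1825.00 = 0.8224.
For a reversible cycle Q_C/Q_H = T_C/T_H, so Q_C = 8270 × 324.15/1825.00 = 1470 W.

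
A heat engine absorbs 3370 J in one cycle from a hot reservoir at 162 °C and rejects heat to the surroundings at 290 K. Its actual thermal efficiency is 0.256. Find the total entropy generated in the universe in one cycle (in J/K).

T_H = 162 °C → 162 + 273.15 = 435.15 K.
W = η·Q_H = 0.256 × 3370 = 862.7 J, so Q_C = Q_H − W = 2507 J.
The hot reservoir loses entropy Q_H/T_H = 3370/435.15 = 7.744 J/K; the cold reservoir gains Q_C/T_C = 2507/290.00 = 8.646 J/K.
ΔS_univ = −Q_H/T_H + Q_C/T_C = 0.901 J/K (> 0, since η = 0.256 < η_Carnot = 0.334).

ΔS_univ ≈ 0.901 J/K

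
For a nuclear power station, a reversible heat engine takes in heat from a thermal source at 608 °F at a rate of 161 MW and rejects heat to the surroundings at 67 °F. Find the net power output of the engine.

T_H = 608 °F → (608 − 32) × 5/9 = 320.00 °C = 593.15 K.
T_C = 67 °F → (67 − 32) × 5/9 = 19.44 °C = 292.59 K.
The Carnot efficiency is η = 1 − T_C/T_H = 1 − 292.59/593.15 = 0.5067.
W = η·Q_H = 0.5067 × 161 = 81.58 MW.

Ẇ ≈ 81.58 MW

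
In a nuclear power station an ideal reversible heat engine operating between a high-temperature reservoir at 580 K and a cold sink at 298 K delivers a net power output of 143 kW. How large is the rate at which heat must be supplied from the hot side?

Q̇_H ≈ 294 kW

Carnot efficiency: η = 1 − T_C/T_H = 1 − 298.00/580.00 = 0.4862.
Q_H = W/η = 143/0.4862 = 294 kW.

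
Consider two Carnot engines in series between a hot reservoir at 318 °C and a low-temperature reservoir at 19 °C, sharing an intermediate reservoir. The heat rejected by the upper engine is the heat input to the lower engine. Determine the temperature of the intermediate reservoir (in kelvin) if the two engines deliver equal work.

T_H = 318 °C → 318 + 273.15 = 591.15 K.
T_C = 19 °C → 19 + 273.15 = 292.15 K.
For reversible stages Q_m = Q_H·(T_m/T_H). Setting W₁ = Q_H(1 − T_m/T_H) equal to W₂ = Q_m(1 − T_C/T_m) = Q_H·(T_m − T_C)/T_H gives T_H − T_m = T_m − T_C, so T_m = (T_H + T_C)/2 = (591.15 + 292.15)/2 = 441.6 K.

T_m ≈ 441.6 K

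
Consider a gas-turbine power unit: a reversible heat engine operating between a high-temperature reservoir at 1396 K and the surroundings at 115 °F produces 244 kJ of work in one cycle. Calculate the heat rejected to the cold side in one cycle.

Q_C ≈ 72.35 kJ

T_C = 115 °F → (115 − 32) × 5/9 = 46.11 °C = 319.26 K.
Carnot efficiency: η = 1 − T_C/T_H = 1 − 319.26/1396.00 = 0.7713.
Since Q_C/Q_H = T_C/T_H and Q_H = W/η, Q_C = W·T_C/(T_H − T_C) = 244 × 319.26/1076.74 = 72.35 kJ.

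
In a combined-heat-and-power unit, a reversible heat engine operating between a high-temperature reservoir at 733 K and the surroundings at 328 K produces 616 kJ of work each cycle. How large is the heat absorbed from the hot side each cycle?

η_rev = 1 − T_C/T_H = 1 − 328.00/733.00 = 0.5525.
Q_H = W/η = 616/0.5525 = 1115 kJ.

Q_H ≈ 1115 kJ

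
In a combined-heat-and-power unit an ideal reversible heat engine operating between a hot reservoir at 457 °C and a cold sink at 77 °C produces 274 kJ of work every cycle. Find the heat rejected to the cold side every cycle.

Q_C ≈ 252 kJ

T_H = 457 °C → 457 + 273.15 = 730.15 K.
T_C = 77 °C → 77 + 273.15 = 350.15 K.
η_rev = 1 − T_C/T_H = 1 − 350.15/730.15 = 0.5204.
Since Q_C/Q_H = T_C/T_H and Q_H = W/η, Q_C = W·T_C/(T_H − T_C) = 274 × 350.15/380.00 = 252 kJ.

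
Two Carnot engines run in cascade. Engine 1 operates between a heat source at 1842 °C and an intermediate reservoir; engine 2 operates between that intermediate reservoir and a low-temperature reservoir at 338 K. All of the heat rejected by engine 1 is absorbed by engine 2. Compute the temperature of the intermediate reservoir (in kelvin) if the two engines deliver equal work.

T_H = 1842 °C → 1842 + 273.15 = 2115.15 K.
For reversible stages Q_m = Q_H·(T_m/T_H). Setting W₁ = Q_H(1 − T_m/T_H) equal to W₂ = Q_m(1 − T_C/T_m) = Q_H·(T_m − T_C)/T_H gives T_H − T_m = T_m − T_C, so T_m = (T_H + T_C)/2 = (2115.15 + 338.00)/2 = 1230 K.

T_m ≈ 1230 K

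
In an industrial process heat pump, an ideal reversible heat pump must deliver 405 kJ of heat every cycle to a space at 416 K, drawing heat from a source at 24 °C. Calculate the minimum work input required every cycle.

W_in ≈ 115.7 kJ

T_C = 24 °C → 24 + 273.15 = 297.15 K.
Reversible heating COP: COP_HP = T_H/(T_H − T_C) = 416.00/118.85 = 3.5002.
W = Q_H/COP_HP = 405/3.5002 = 115.7 kJ.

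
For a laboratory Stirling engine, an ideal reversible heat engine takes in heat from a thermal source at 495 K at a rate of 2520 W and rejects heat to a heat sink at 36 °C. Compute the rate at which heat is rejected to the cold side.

T_C = 36 °C → 36 + 273.15 = 309.15 K.
η_rev = 1 − T_C/T_H = 1 − 309.15/495.00 = 0.3755.
For a reversible cycle Q_C/Q_H = T_C/T_H, so Q_C = 2520 × 309.15/495.00 = 1570 W.

Q̇_C ≈ 1570 W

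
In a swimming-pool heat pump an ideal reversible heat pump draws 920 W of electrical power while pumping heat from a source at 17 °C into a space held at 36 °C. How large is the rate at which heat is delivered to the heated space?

T_H = 36 °C → 36 + 273.15 = 309.15 K.
T_C = 17 °C → 17 + 273.15 = 290.15 K.
The Carnot heat-pump COP is COP_HP = T_H/(T_H − T_C) = 309.15/19.00 = 16.2711.
Q_H = COP_HP · W = 16.2711 × 920 = 14970 W.

Q̇_H ≈ 14970 W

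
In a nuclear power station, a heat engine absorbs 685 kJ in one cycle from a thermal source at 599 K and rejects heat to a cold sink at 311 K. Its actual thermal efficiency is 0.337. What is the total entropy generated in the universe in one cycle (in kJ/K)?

ΔS_univ ≈ 0.317 kJ/K

W = η·Q_H = 0.337 × 685 = 230.8 kJ, so Q_C = Q_H − W = 454.2 kJ.
The hot reservoir loses entropy Q_H/T_H = 685/599.00 = 1.144 kJ/K; the cold reservoir gains Q_C/T_C = 454.2/311.00 = 1.460 kJ/K.
ΔS_univ = −Q_H/T_H + Q_C/T_C = 0.317 kJ/K (> 0, since η = 0.337 < η_Carnot = 0.481).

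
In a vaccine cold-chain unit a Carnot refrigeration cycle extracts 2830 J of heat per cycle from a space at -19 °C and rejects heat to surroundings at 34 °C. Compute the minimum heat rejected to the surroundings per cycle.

T_H = 34 °C → 34 + 273.15 = 307.15 K.
T_C = -19 °C → -19 + 273.15 = 254.15 K.
For a reversible cycle Q_H/Q_C = T_H/T_C, so Q_H = Q_C·T_H/T_C = 2830 × 307.15/254.15 = 3420 J.

Q_H ≈ 3420 J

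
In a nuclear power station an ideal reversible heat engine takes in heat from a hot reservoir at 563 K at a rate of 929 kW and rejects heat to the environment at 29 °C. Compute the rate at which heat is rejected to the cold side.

Q̇_C ≈ 499 kW

T_C = 29 °C → 29 + 273.15 = 302.15 K.
Carnot efficiency: η = 1 − T_C/T_H = 1 − 302.15/563.00 = 0.4633.
For a reversible cycle Q_C/Q_H = T_C/T_H, so Q_C = 929 × 302.15/563.00 = 499 kW.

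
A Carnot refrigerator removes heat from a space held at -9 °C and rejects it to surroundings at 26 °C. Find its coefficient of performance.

T_H = 26 °C → 26 + 273.15 = 299.15 K.
T_C = -9 °C → -9 + 273.15 = 264.15 K.
The reversible coefficient of performance is COP_R = T_C/(T_H − T_C) = 264.15/(299.15 − 264.15) = 7.547.

COP_R ≈ 7.547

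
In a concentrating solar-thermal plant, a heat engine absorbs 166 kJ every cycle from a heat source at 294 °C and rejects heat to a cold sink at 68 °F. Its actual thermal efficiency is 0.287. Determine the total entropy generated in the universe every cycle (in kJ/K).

T_H = 294 °C → 294 + 273.15 = 567.15 K.
T_C = 68 °F → (68 − 32) × 5/9 = 20.00 °C = 293.15 K.
W = η·Q_H = 0.287 × 166 = 47.64 kJ, so Q_C = Q_H − W = 118.4 kJ.
Reservoir entropy changes: ΔS_H = −Q_H/T_H = −166/567.15 = -0.2927 kJ/K and ΔS_C = +Q_C/T_C = 118.4/293.15 = 0.4037 kJ/K.
ΔS_univ = −Q_H/T_H + Q_C/T_C = 0.1111 kJ/K (> 0, since η = 0.287 < η_Carnot = 0.483).

ΔS_univ ≈ 0.1111 kJ/K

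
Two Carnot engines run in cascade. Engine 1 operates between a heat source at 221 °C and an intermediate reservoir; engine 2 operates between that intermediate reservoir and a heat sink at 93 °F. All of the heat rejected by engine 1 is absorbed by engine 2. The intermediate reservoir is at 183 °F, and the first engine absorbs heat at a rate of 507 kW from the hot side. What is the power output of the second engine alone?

Ẇ₂ ≈ 51.3 kW

T_H = 221 °C → 221 + 273.15 = 494.15 K.
T_C = 93 °F → (93 − 32) × 5/9 = 33.89 °C = 307.04 K.
T_m = 183 °F → (183 − 32) × 5/9 = 83.89 °C = 357.04 K.
Heat entering the second stage: Q_m = Q_H·(T_m/T_H) = 507 × 357.04/494.15 = 366 kW.
Second-stage efficiency η₂ = 1 − T_C/T_m = 1 − 307.04/357.04 = 0.1400, so W₂ = η₂·Q_m = 51.3 kW.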